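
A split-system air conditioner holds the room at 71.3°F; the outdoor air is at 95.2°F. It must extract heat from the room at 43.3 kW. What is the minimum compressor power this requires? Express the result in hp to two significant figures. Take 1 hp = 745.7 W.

2.6 hp

In absolute terms T_C = 294.98 K and T_H = 308.26 K, so ΔT = 13.28 K.
COP_Carnot = T_C/ΔT = 294.98/13.28 = 22.22.
Ẇ_min = Q̇/COP_Carnot = 43.30/22.22 = 1.949 kW = 2.614 hp.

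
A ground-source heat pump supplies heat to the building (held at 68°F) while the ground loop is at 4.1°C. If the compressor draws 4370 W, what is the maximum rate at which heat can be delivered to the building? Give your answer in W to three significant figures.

80600 W

In absolute terms T_C = 277.25 K and T_H = 293.15 K, so ΔT = 15.90 K.
COP_Carnot = T_H/ΔT = 293.15/15.90 = 18.44.
Q̇_max = COP_Carnot × Ẇ = 18.44 × 4370 W = 80570 W.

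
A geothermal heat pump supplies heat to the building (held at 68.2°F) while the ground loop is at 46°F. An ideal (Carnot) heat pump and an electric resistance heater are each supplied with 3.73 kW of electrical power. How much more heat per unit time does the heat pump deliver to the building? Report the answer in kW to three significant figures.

In absolute terms T_C = 280.93 K and T_H = 293.26 K, so ΔT = 12.33 K.
COP_Carnot = T_H/ΔT = 293.26/12.33 = 23.78.
The heat pump delivers Q̇_H = COP × Ẇ = 88.69 kW; the resistance heater delivers Ẇ = 3.730 kW.
Extra = (COP − 1)·Ẇ = 84.96 kW.

85.0 kW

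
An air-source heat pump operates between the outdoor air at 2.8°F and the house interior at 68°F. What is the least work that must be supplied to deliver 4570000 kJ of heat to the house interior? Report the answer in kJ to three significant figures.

In absolute terms T_C = 256.93 K and T_H = 293.15 K, so ΔT = 36.22 K.
The reversible limit is COP_HP = T_H/ΔT = 8.093, so W_min = Q_H/COP = Q_H·ΔT/T_H.
W_min = 4570000 × 36.22/293.15 = 564700 kJ.

565000 kJ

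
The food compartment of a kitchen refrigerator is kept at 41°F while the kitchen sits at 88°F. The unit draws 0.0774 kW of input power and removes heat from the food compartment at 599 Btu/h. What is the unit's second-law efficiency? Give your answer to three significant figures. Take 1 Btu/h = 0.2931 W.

Converting, Q̇_C = 599.0 Btu/h = 0.1756 kW, so COP_actual = Q̇_C/Ẇ = 0.1756/0.07740 = 2.268.
In absolute terms T_C = 278.15 K and T_H = 304.26 K, so ΔT = 26.11 K.
COP_Carnot = T_C/ΔT = 278.15/26.11 = 10.65.
η_II = COP_actual/COP_Carnot = 2.268/10.65 = 0.2129.

0.213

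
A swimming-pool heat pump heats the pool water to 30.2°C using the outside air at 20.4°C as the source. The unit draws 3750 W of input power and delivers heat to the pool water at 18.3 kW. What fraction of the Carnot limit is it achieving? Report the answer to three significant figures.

0.158

Converting, Q̇_H = 18.30 kW = 18300 W, so COP_actual = Q̇_H/Ẇ = 18300/3750 = 4.880.
In absolute terms T_C = 293.55 K and T_H = 303.35 K, so ΔT = 9.800 K.
COP_Carnot = T_H/ΔT = 303.35/9.800 = 30.95.
η_II = COP_actual/COP_Carnot = 4.880/30.95 = 0.1577.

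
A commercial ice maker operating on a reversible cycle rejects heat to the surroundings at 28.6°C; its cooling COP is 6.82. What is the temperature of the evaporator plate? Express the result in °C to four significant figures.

For a Carnot refrigerator COP_R = T_C/(T_H − T_C), so T_C = COP·T_H/(1 + COP).
With T_H = 301.75 K, T_C = 6.82 × 301.75/7.820 = 263.16 K.
Converting, 263.16 K = -9.99°C.

-9.987 °C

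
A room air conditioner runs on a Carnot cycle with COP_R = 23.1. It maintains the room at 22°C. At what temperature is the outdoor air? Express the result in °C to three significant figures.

COP_R = T_C/(T_H − T_C) gives T_H − T_C = T_C/COP.
With T_C = 295.15 K, T_H = 295.15 × (1 + 1/23.1) = 307.93 K.
Converting, 307.93 K = 34.78°C.

34.8 °C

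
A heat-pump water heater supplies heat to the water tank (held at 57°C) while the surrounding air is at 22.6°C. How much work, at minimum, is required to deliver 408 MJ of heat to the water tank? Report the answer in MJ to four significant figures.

In absolute terms T_C = 295.75 K and T_H = 330.15 K, so ΔT = 34.40 K.
The reversible limit is COP_HP = T_H/ΔT = 9.597, so W_min = Q_H/COP = Q_H·ΔT/T_H.
W_min = 408.0 × 34.40/330.15 = 42.51 MJ.

42.51 MJ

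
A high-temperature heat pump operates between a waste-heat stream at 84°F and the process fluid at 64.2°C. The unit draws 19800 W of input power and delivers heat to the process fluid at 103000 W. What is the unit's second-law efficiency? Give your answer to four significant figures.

0.5445

COP_actual = Q̇_H/Ẇ = 103000/19800 = 5.202.
In absolute terms T_C = 302.04 K and T_H = 337.35 K, so ΔT = 35.31 K.
COP_Carnot = T_H/ΔT = 337.35/35.31 = 9.554.
η_II = COP_actual/COP_Carnot = 5.202/9.554 = 0.5445.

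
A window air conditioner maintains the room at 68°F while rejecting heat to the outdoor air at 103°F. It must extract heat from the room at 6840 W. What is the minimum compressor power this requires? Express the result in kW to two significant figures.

0.45 kW

In absolute terms T_C = 293.15 K and T_H = 312.59 K, so ΔT = 19.44 K.
COP_Carnot = T_C/ΔT = 293.15/19.44 = 15.08.
Ẇ_min = Q̇/COP_Carnot = 6840/15.08 = 453.7 W = 0.4537 kW.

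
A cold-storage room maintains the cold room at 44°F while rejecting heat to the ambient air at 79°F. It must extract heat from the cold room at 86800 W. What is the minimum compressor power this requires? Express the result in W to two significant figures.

6000 W

In absolute terms T_C = 279.82 K and T_H = 299.26 K, so ΔT = 19.44 K.
COP_Carnot = T_C/ΔT = 279.82/19.44 = 14.39.
Ẇ_min = Q̇/COP_Carnot = 86800/14.39 = 6032 W.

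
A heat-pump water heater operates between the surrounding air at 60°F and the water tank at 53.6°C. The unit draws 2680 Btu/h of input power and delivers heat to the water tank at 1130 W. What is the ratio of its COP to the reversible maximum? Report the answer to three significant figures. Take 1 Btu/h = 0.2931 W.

0.167

Converting, Q̇_H = 1130 W = 3855 Btu/h, so COP_actual = Q̇_H/Ẇ = 3855/2680 = 1.439.
In absolute terms T_C = 288.71 K and T_H = 326.75 K, so ΔT = 38.04 K.
COP_Carnot = T_H/ΔT = 326.75/38.04 = 8.589.
η_II = COP_actual/COP_Carnot = 1.439/8.589 = 0.1675.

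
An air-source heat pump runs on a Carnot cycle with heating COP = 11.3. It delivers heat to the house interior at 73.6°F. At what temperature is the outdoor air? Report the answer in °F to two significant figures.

26 °F

COP_HP = T_H/(T_H − T_C) gives T_H − T_C = T_H/COP.
With T_H = 296.26 K, T_C = 296.26 × (1 − 1/11.3) = 270.04 K.
Converting, 270.04 K = 26.41°F.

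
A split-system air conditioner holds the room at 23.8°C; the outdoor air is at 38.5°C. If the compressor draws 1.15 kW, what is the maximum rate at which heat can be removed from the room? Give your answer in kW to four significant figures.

23.23 kW

In absolute terms T_C = 296.95 K and T_H = 311.65 K, so ΔT = 14.70 K.
COP_Carnot = T_C/ΔT = 296.95/14.70 = 20.20.
Q̇_max = COP_Carnot × Ẇ = 20.20 × 1.150 kW = 23.23 kW.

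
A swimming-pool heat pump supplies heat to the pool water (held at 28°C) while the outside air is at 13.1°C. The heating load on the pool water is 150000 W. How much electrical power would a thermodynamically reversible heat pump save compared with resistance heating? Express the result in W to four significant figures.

In absolute terms T_C = 286.25 K and T_H = 301.15 K, so ΔT = 14.90 K.
COP_Carnot = T_H/ΔT = 301.15/14.90 = 20.21.
Resistance heating needs Ẇ_res = Q̇_H = 150000 W; the reversible heat pump needs only Ẇ_hp = Q̇_H/COP = 7422 W.
Saving = 150000 − 7422 = 142600 W.

142600 W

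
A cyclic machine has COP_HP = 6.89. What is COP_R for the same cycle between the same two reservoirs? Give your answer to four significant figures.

Since Q_H = Q_C + W for any cycle, COP_R = Q_C/W = Q_H/W − 1.
COP_R = 6.89 − 1 = 5.89.

5.890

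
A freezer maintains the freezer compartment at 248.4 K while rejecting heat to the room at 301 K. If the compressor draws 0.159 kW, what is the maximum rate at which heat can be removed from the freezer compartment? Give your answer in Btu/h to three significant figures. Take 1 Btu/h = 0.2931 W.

2560 Btu/h

The reservoir spacing is ΔT = 301 − 248.4 = 52.60 K.
COP_Carnot = T_C/ΔT = 248.40/52.60 = 4.722.
Q̇_max = COP_Carnot × Ẇ = 4.722 × 0.1590 kW = 0.7509 kW = 2562 Btu/h.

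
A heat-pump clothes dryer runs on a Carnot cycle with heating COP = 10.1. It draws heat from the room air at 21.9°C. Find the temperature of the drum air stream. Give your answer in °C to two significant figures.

COP_HP = T_H/(T_H − T_C) rearranges to T_H = COP·T_C/(COP − 1).
With T_C = 295.05 K, T_H = 10.1 × 295.05/9.100 = 327.47 K.
Converting, 327.47 K = 54.32°C.

54 °C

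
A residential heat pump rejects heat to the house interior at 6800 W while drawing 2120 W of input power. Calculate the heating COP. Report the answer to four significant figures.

The first law gives Q̇_H = Q̇_C + Ẇ, so the three rates are Q̇_C = 4680, Q̇_H = 6800, Ẇ = 2120 W.
COP_HP = Q̇_H/Ẇ = 6800/2120 = 3.208.

3.208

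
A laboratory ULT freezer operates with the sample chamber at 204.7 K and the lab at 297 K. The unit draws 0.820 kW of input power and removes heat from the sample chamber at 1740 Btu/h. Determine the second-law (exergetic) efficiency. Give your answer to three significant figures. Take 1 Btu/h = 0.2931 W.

0.280

Converting, Q̇_C = 1740 Btu/h = 0.5100 kW, so COP_actual = Q̇_C/Ẇ = 0.5100/0.8200 = 0.6219.
The reservoir spacing is ΔT = 297 − 204.7 = 92.30 K.
COP_Carnot = T_C/ΔT = 204.70/92.30 = 2.218.
η_II = COP_actual/COP_Carnot = 0.6219/2.218 = 0.2804.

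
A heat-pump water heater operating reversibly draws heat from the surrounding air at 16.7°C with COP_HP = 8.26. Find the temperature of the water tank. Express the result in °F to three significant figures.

COP_HP = T_H/(T_H − T_C) rearranges to T_H = COP·T_C/(COP − 1).
With T_C = 289.85 K, T_H = 8.26 × 289.85/7.260 = 329.77 K.
Converting, 329.77 K = 133.92°F.

134 °F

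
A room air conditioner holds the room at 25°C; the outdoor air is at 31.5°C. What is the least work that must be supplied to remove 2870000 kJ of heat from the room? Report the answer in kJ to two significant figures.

In absolute terms T_C = 298.15 K and T_H = 304.65 K, so ΔT = 6.500 K.
The reversible limit is COP_R = T_C/ΔT = 45.87, so W_min = Q_C/COP = Q_C·ΔT/T_C.
W_min = 2870000 × 6.500/298.15 = 62570 kJ.

63000 kJ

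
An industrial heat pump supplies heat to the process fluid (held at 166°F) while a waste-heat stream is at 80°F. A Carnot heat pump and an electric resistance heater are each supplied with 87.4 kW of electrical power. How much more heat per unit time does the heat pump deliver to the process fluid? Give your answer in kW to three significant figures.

In absolute terms T_C = 299.82 K and T_H = 347.59 K, so ΔT = 47.78 K.
COP_Carnot = T_H/ΔT = 347.59/47.78 = 7.275.
The heat pump delivers Q̇_H = COP × Ẇ = 635.9 kW; the resistance heater delivers Ẇ = 87.40 kW.
Extra = (COP − 1)·Ẇ = 548.5 kW.

548 kW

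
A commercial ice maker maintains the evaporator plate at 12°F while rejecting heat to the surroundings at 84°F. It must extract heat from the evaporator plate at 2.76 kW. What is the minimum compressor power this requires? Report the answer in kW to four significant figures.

0.4213 kW

In absolute terms T_C = 262.04 K and T_H = 302.04 K, so ΔT = 40.00 K.
COP_Carnot = T_C/ΔT = 262.04/40.00 = 6.551.
Ẇ_min = Q̇/COP_Carnot = 2.760/6.551 = 0.4213 kW.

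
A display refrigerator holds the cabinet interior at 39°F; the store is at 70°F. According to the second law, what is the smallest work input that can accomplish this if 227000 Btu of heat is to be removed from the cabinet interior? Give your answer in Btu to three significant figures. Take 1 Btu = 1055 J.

14100 Btu

In absolute terms T_C = 277.04 K and T_H = 294.26 K, so ΔT = 17.22 K.
The reversible limit is COP_R = T_C/ΔT = 16.09, so W_min = Q_C/COP = Q_C·ΔT/T_C.
W_min = 227000 × 17.22/277.04 = 14110 Btu.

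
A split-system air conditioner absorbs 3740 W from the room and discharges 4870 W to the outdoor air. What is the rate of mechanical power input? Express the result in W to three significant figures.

For a cyclic device the first law requires Q̇_H = Q̇_C + Ẇ.
Ẇ = Q̇_H − Q̇_C = 1130 W.

1130 W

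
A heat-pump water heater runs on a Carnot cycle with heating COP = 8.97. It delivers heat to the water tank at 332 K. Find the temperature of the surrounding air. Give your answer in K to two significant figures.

290 K

COP_HP = T_H/(T_H − T_C) gives T_H − T_C = T_H/COP.
With T_H = 332.00 K, T_C = 332.00 × (1 − 1/8.97) = 294.99 K.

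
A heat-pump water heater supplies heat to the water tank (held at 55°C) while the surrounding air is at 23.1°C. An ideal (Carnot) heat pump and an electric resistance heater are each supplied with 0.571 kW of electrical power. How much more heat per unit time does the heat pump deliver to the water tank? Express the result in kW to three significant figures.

5.30 kW

In absolute terms T_C = 296.25 K and T_H = 328.15 K, so ΔT = 31.90 K.
COP_Carnot = T_H/ΔT = 328.15/31.90 = 10.29.
The heat pump delivers Q̇_H = COP × Ẇ = 5.874 kW; the resistance heater delivers Ẇ = 0.5710 kW.
Extra = (COP − 1)·Ẇ = 5.303 kW.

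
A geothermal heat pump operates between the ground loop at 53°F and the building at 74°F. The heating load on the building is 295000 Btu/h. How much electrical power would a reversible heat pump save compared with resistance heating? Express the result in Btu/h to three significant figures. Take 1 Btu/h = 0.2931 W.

In absolute terms T_C = 284.82 K and T_H = 296.48 K, so ΔT = 11.67 K.
COP_Carnot = T_H/ΔT = 296.48/11.67 = 25.41.
Resistance heating needs Ẇ_res = Q̇_H = 295000 Btu/h; the reversible heat pump needs only Ẇ_hp = Q̇_H/COP = 11610 Btu/h.
Saving = 295000 − 11610 = 283400 Btu/h.

283000 Btu/h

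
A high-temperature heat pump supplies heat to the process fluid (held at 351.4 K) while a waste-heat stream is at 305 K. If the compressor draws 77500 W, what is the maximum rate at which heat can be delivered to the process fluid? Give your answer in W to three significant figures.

The reservoir spacing is ΔT = 351.4 − 305 = 46.40 K.
COP_Carnot = T_H/ΔT = 351.40/46.40 = 7.573.
Q̇_max = COP_Carnot × Ẇ = 7.573 × 77500 W = 586900 W.

587000 W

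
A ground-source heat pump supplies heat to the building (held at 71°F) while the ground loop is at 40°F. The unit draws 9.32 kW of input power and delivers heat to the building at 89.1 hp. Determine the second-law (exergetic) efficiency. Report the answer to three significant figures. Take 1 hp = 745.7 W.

0.416

Converting, Q̇_H = 89.10 hp = 66.44 kW, so COP_actual = Q̇_H/Ẇ = 66.44/9.320 = 7.129.
In absolute terms T_C = 277.59 K and T_H = 294.82 K, so ΔT = 17.22 K.
COP_Carnot = T_H/ΔT = 294.82/17.22 = 17.12.
η_II = COP_actual/COP_Carnot = 7.129/17.12 = 0.4165.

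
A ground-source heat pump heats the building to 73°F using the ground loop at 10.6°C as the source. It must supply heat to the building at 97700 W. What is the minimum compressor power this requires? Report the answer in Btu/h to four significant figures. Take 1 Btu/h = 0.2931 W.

In absolute terms T_C = 283.75 K and T_H = 295.93 K, so ΔT = 12.18 K.
COP_Carnot = T_H/ΔT = 295.93/12.18 = 24.30.
Ẇ_min = Q̇/COP_Carnot = 97700/24.30 = 4020 W = 13720 Btu/h.

13720 Btu/h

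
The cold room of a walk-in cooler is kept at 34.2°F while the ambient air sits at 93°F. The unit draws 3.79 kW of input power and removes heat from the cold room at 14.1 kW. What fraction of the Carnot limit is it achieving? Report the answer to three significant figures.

0.443

COP_actual = Q̇_C/Ẇ = 14.10/3.790 = 3.720.
In absolute terms T_C = 274.37 K and T_H = 307.04 K, so ΔT = 32.67 K.
COP_Carnot = T_C/ΔT = 274.37/32.67 = 8.399.
η_II = COP_actual/COP_Carnot = 3.720/8.399 = 0.4429.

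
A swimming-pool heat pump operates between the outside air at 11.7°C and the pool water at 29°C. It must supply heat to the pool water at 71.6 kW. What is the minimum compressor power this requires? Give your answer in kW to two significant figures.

In absolute terms T_C = 284.85 K and T_H = 302.15 K, so ΔT = 17.30 K.
COP_Carnot = T_H/ΔT = 302.15/17.30 = 17.47.
Ẇ_min = Q̇/COP_Carnot = 71.60/17.47 = 4.100 kW.

4.1 kW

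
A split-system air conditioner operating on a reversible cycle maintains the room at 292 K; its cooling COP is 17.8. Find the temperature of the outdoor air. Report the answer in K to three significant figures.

308 K

COP_R = T_C/(T_H − T_C) gives T_H − T_C = T_C/COP.
With T_C = 292.00 K, T_H = 292.00 × (1 + 1/17.8) = 308.40 K.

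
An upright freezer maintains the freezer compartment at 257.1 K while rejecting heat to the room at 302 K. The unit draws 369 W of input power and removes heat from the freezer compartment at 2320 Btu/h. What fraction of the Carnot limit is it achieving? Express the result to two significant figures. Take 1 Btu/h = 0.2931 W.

Converting, Q̇_C = 2320 Btu/h = 680.0 W, so COP_actual = Q̇_C/Ẇ = 680.0/369.0 = 1.843.
The reservoir spacing is ΔT = 302 − 257.1 = 44.90 K.
COP_Carnot = T_C/ΔT = 257.10/44.90 = 5.726.
η_II = COP_actual/COP_Carnot = 1.843/5.726 = 0.3218.

0.32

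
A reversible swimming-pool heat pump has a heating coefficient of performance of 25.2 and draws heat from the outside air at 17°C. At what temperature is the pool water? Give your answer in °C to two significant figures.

29 °C

COP_HP = T_H/(T_H − T_C) rearranges to T_H = COP·T_C/(COP − 1).
With T_C = 290.15 K, T_H = 25.2 × 290.15/24.20 = 302.14 K.
Converting, 302.14 K = 28.99°C.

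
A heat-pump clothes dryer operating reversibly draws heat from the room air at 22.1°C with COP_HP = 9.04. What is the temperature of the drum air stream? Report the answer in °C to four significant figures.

58.82 °C

COP_HP = T_H/(T_H − T_C) rearranges to T_H = COP·T_C/(COP − 1).
With T_C = 295.25 K, T_H = 9.04 × 295.25/8.040 = 331.97 K.
Converting, 331.97 K = 58.82°C.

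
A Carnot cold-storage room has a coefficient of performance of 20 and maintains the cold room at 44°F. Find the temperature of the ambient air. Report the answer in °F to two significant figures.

69 °F

COP_R = T_C/(T_H − T_C) gives T_H − T_C = T_C/COP.
With T_C = 279.82 K, T_H = 279.82 × (1 + 1/20) = 293.81 K.
Converting, 293.81 K = 69.18°F.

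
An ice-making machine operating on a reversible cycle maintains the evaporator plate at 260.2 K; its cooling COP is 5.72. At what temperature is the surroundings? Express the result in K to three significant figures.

COP_R = T_C/(T_H − T_C) gives T_H − T_C = T_C/COP.
With T_C = 260.20 K, T_H = 260.20 × (1 + 1/5.72) = 305.69 K.

306 K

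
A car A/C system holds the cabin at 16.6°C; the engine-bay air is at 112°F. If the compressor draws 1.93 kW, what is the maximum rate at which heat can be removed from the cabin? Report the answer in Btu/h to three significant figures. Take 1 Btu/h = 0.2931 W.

68500 Btu/h

In absolute terms T_C = 289.75 K and T_H = 317.59 K, so ΔT = 27.84 K.
COP_Carnot = T_C/ΔT = 289.75/27.84 = 10.41.
Q̇_max = COP_Carnot × Ẇ = 10.41 × 1.930 kW = 20.08 kW = 68520 Btu/h.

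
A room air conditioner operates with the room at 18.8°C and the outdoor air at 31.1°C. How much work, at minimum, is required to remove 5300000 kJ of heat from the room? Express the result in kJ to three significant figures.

223000 kJ

In absolute terms T_C = 291.95 K and T_H = 304.25 K, so ΔT = 12.30 K.
The reversible limit is COP_R = T_C/ΔT = 23.74, so W_min = Q_C/COP = Q_C·ΔT/T_C.
W_min = 5300000 × 12.30/291.95 = 223300 kJ.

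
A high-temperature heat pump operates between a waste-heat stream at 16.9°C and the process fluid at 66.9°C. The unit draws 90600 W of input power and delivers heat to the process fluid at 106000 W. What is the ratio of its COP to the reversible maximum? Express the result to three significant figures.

COP_actual = Q̇_H/Ẇ = 106000/90600 = 1.170.
In absolute terms T_C = 290.05 K and T_H = 340.05 K, so ΔT = 50.00 K.
COP_Carnot = T_H/ΔT = 340.05/50.00 = 6.801.
η_II = COP_actual/COP_Carnot = 1.170/6.801 = 0.1720.

0.172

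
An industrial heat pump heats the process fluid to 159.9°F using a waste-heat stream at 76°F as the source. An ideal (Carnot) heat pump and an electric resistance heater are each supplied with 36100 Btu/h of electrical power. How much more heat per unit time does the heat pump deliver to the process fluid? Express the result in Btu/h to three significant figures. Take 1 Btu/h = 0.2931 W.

230000 Btu/h

In absolute terms T_C = 297.59 K and T_H = 344.21 K, so ΔT = 46.61 K.
COP_Carnot = T_H/ΔT = 344.21/46.61 = 7.385.
The heat pump delivers Q̇_H = COP × Ẇ = 266600 Btu/h; the resistance heater delivers Ẇ = 36100 Btu/h.
Extra = (COP − 1)·Ẇ = 230500 Btu/h.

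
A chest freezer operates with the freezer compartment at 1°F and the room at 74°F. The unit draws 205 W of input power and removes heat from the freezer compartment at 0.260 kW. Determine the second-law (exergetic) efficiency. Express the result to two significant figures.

0.20

Converting, Q̇_C = 0.2600 kW = 260.0 W, so COP_actual = Q̇_C/Ẇ = 260.0/205.0 = 1.268.
In absolute terms T_C = 255.93 K and T_H = 296.48 K, so ΔT = 40.56 K.
COP_Carnot = T_C/ΔT = 255.93/40.56 = 6.311.
η_II = COP_actual/COP_Carnot = 1.268/6.311 = 0.2010.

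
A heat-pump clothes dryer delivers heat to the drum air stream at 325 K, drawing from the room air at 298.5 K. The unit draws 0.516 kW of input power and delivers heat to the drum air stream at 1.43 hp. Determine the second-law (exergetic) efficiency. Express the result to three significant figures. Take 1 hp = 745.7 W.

Converting, Q̇_H = 1.430 hp = 1.066 kW, so COP_actual = Q̇_H/Ẇ = 1.066/0.5160 = 2.067.
The reservoir spacing is ΔT = 325 − 298.5 = 26.50 K.
COP_Carnot = T_H/ΔT = 325.00/26.50 = 12.26.
η_II = COP_actual/COP_Carnot = 2.067/12.26 = 0.1685.

0.169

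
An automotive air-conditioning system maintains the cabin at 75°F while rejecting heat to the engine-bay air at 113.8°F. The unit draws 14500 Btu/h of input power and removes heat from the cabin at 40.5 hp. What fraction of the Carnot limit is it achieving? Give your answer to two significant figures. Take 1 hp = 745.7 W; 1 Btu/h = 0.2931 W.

0.52

Converting, Q̇_C = 40.50 hp = 103000 Btu/h, so COP_actual = Q̇_C/Ẇ = 103000/14500 = 7.106.
In absolute terms T_C = 297.04 K and T_H = 318.59 K, so ΔT = 21.56 K.
COP_Carnot = T_C/ΔT = 297.04/21.56 = 13.78.
η_II = COP_actual/COP_Carnot = 7.106/13.78 = 0.5157.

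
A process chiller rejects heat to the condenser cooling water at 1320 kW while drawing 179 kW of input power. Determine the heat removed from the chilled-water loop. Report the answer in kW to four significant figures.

For a cyclic device the first law requires Q̇_H = Q̇_C + Ẇ.
Q̇_C = Q̇_H − Ẇ = 1141 kW.

1141 kW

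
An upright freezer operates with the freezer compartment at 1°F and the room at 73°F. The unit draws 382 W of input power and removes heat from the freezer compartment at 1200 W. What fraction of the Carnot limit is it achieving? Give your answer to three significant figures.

COP_actual = Q̇_C/Ẇ = 1200/382.0 = 3.141.
In absolute terms T_C = 255.93 K and T_H = 295.93 K, so ΔT = 40.00 K.
COP_Carnot = T_C/ΔT = 255.93/40.00 = 6.398.
η_II = COP_actual/COP_Carnot = 3.141/6.398 = 0.4910.

0.491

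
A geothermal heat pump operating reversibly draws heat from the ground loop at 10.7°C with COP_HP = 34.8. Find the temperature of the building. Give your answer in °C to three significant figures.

COP_HP = T_H/(T_H − T_C) rearranges to T_H = COP·T_C/(COP − 1).
With T_C = 283.85 K, T_H = 34.8 × 283.85/33.80 = 292.25 K.
Converting, 292.25 K = 19.10°C.

19.1 °C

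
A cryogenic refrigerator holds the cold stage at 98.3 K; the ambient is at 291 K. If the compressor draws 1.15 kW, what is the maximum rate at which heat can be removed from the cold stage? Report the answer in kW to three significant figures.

0.587 kW

The reservoir spacing is ΔT = 291 − 98.3 = 192.7 K.
COP_Carnot = T_C/ΔT = 98.30/192.7 = 0.5101.
Q̇_max = COP_Carnot × Ẇ = 0.5101 × 1.150 kW = 0.5866 kW.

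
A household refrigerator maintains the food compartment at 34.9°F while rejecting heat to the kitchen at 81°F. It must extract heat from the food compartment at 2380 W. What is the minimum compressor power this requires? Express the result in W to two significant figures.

220 W

In absolute terms T_C = 274.76 K and T_H = 300.37 K, so ΔT = 25.61 K.
COP_Carnot = T_C/ΔT = 274.76/25.61 = 10.73.
Ẇ_min = Q̇/COP_Carnot = 2380/10.73 = 221.8 W.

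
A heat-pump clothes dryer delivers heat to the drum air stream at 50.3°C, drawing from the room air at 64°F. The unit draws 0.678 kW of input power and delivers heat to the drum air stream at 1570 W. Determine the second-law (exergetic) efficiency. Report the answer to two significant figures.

0.23

Converting, Q̇_H = 1570 W = 1.570 kW, so COP_actual = Q̇_H/Ẇ = 1.570/0.6780 = 2.316.
In absolute terms T_C = 290.93 K and T_H = 323.45 K, so ΔT = 32.52 K.
COP_Carnot = T_H/ΔT = 323.45/32.52 = 9.946.
η_II = COP_actual/COP_Carnot = 2.316/9.946 = 0.2328.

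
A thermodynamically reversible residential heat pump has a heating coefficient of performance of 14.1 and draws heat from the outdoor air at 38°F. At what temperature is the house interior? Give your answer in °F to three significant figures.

COP_HP = T_H/(T_H − T_C) rearranges to T_H = COP·T_C/(COP − 1).
With T_C = 276.48 K, T_H = 14.1 × 276.48/13.10 = 297.59 K.
Converting, 297.59 K = 75.99°F.

76.0 °F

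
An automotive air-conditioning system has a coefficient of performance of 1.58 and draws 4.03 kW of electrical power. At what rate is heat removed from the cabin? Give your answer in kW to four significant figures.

6.367 kW

Q̇_C = COP × Ẇ = 1.58 × 4.030 = 6.367 kW.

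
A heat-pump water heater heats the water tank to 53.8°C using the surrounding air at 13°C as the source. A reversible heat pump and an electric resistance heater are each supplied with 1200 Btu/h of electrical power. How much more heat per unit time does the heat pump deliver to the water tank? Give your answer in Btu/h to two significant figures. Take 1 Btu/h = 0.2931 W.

In absolute terms T_C = 286.15 K and T_H = 326.95 K, so ΔT = 40.80 K.
COP_Carnot = T_H/ΔT = 326.95/40.80 = 8.013.
The heat pump delivers Q̇_H = COP × Ẇ = 9616 Btu/h; the resistance heater delivers Ẇ = 1200 Btu/h.
Extra = (COP − 1)·Ẇ = 8416 Btu/h.

8400 Btu/h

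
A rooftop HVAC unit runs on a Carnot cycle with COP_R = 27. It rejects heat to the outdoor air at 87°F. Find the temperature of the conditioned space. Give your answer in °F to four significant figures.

67.48 °F

For a Carnot refrigerator COP_R = T_C/(T_H − T_C), so T_C = COP·T_H/(1 + COP).
With T_H = 303.71 K, T_C = 27 × 303.71/28.00 = 292.86 K.
Converting, 292.86 K = 67.48°F.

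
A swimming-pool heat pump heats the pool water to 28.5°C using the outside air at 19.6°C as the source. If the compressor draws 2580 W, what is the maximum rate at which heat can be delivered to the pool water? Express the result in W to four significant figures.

In absolute terms T_C = 292.75 K and T_H = 301.65 K, so ΔT = 8.900 K.
COP_Carnot = T_H/ΔT = 301.65/8.900 = 33.89.
Q̇_max = COP_Carnot × Ẇ = 33.89 × 2580 W = 87440 W.

87440 W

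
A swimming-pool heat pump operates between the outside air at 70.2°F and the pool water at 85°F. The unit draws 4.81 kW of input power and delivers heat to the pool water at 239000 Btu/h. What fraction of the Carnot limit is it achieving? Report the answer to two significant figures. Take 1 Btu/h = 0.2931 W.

Converting, Q̇_H = 239000 Btu/h = 70.05 kW, so COP_actual = Q̇_H/Ẇ = 70.05/4.810 = 14.56.
In absolute terms T_C = 294.37 K and T_H = 302.59 K, so ΔT = 8.222 K.
COP_Carnot = T_H/ΔT = 302.59/8.222 = 36.80.
η_II = COP_actual/COP_Carnot = 14.56/36.80 = 0.3957.

0.40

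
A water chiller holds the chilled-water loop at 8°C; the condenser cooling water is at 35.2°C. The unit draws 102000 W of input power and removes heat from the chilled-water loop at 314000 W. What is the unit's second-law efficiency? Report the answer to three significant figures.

COP_actual = Q̇_C/Ẇ = 314000/102000 = 3.078.
In absolute terms T_C = 281.15 K and T_H = 308.35 K, so ΔT = 27.20 K.
COP_Carnot = T_C/ΔT = 281.15/27.20 = 10.34.
η_II = COP_actual/COP_Carnot = 3.078/10.34 = 0.2978.

0.298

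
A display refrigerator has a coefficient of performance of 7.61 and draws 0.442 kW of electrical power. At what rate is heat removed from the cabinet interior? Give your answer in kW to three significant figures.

Q̇_C = COP × Ẇ = 7.61 × 0.4420 = 3.364 kW.

3.36 kW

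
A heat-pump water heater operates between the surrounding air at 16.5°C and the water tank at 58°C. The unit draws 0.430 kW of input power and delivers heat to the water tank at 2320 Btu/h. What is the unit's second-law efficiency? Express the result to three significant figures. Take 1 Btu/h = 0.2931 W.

Converting, Q̇_H = 2320 Btu/h = 0.6800 kW, so COP_actual = Q̇_H/Ẇ = 0.6800/0.4300 = 1.581.
In absolute terms T_C = 289.65 K and T_H = 331.15 K, so ΔT = 41.50 K.
COP_Carnot = T_H/ΔT = 331.15/41.50 = 7.980.
η_II = COP_actual/COP_Carnot = 1.581/7.980 = 0.1982.

0.198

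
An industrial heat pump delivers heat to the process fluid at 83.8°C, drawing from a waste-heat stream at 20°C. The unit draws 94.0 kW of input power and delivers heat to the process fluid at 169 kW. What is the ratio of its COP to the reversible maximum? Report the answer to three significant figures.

0.321

COP_actual = Q̇_H/Ẇ = 169.0/94.00 = 1.798.
In absolute terms T_C = 293.15 K and T_H = 356.95 K, so ΔT = 63.80 K.
COP_Carnot = T_H/ΔT = 356.95/63.80 = 5.595.
η_II = COP_actual/COP_Carnot = 1.798/5.595 = 0.3213.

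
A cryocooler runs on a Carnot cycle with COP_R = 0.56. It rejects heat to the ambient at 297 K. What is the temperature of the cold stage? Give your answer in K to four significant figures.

For a Carnot refrigerator COP_R = T_C/(T_H − T_C), so T_C = COP·T_H/(1 + COP).
With T_H = 297.00 K, T_C = 0.56 × 297.00/1.560 = 106.62 K.

106.6 K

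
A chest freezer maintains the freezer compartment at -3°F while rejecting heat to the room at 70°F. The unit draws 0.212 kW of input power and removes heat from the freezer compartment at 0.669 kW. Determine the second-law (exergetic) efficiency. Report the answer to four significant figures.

COP_actual = Q̇_C/Ẇ = 0.6690/0.2120 = 3.156.
In absolute terms T_C = 253.71 K and T_H = 294.26 K, so ΔT = 40.56 K.
COP_Carnot = T_C/ΔT = 253.71/40.56 = 6.256.
η_II = COP_actual/COP_Carnot = 3.156/6.256 = 0.5044.

0.5044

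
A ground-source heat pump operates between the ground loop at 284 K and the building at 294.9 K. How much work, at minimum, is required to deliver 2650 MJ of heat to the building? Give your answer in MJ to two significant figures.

The reservoir spacing is ΔT = 294.9 − 284 = 10.90 K.
The reversible limit is COP_HP = T_H/ΔT = 27.06, so W_min = Q_H/COP = Q_H·ΔT/T_H.
W_min = 2650 × 10.90/294.90 = 97.95 MJ.

98 MJ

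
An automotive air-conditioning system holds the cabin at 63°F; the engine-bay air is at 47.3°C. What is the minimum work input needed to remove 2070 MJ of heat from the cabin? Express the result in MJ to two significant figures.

210 MJ

In absolute terms T_C = 290.37 K and T_H = 320.45 K, so ΔT = 30.08 K.
The reversible limit is COP_R = T_C/ΔT = 9.654, so W_min = Q_C/COP = Q_C·ΔT/T_C.
W_min = 2070 × 30.08/290.37 = 214.4 MJ.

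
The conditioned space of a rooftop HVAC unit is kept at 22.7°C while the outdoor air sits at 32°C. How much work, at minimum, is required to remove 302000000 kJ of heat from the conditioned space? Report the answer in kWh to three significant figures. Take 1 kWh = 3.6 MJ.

2640 kWh

In absolute terms T_C = 295.85 K and T_H = 305.15 K, so ΔT = 9.300 K.
The reversible limit is COP_R = T_C/ΔT = 31.81, so W_min = Q_C/COP = Q_C·ΔT/T_C.
W_min = 302000000 × 9.300/295.85 = 9493000 kJ = 2637 kWh.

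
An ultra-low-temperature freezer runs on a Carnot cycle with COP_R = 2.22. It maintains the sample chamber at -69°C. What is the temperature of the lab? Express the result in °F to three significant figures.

COP_R = T_C/(T_H − T_C) gives T_H − T_C = T_C/COP.
With T_C = 204.15 K, T_H = 204.15 × (1 + 1/2.22) = 296.11 K.
Converting, 296.11 K = 73.33°F.

73.3 °F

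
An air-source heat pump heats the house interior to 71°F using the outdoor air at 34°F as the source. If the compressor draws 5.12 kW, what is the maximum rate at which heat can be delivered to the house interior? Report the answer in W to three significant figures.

73400 W

In absolute terms T_C = 274.26 K and T_H = 294.82 K, so ΔT = 20.56 K.
COP_Carnot = T_H/ΔT = 294.82/20.56 = 14.34.
Q̇_max = COP_Carnot × Ẇ = 14.34 × 5.120 kW = 73.43 kW = 73430 W.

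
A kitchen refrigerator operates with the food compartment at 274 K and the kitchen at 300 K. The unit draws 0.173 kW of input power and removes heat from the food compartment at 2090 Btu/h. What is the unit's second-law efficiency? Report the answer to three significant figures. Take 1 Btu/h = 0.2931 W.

0.336

Converting, Q̇_C = 2090 Btu/h = 0.6126 kW, so COP_actual = Q̇_C/Ẇ = 0.6126/0.1730 = 3.541.
The reservoir spacing is ΔT = 300 − 274 = 26.00 K.
COP_Carnot = T_C/ΔT = 274.00/26.00 = 10.54.
η_II = COP_actual/COP_Carnot = 3.541/10.54 = 0.3360.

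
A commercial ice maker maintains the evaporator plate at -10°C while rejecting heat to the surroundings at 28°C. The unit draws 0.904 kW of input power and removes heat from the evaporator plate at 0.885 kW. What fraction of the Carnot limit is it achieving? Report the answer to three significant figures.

COP_actual = Q̇_C/Ẇ = 0.8850/0.9040 = 0.9790.
In absolute terms T_C = 263.15 K and T_H = 301.15 K, so ΔT = 38.00 K.
COP_Carnot = T_C/ΔT = 263.15/38.00 = 6.925.
η_II = COP_actual/COP_Carnot = 0.9790/6.925 = 0.1414.

0.141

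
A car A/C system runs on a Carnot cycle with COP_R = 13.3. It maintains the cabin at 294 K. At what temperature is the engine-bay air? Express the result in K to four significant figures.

316.1 K

COP_R = T_C/(T_H − T_C) gives T_H − T_C = T_C/COP.
With T_C = 294.00 K, T_H = 294.00 × (1 + 1/13.3) = 316.11 K.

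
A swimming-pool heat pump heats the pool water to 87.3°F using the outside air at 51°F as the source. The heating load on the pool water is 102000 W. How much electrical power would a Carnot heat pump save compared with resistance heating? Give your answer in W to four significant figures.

In absolute terms T_C = 283.71 K and T_H = 303.87 K, so ΔT = 20.17 K.
COP_Carnot = T_H/ΔT = 303.87/20.17 = 15.07.
Resistance heating needs Ẇ_res = Q̇_H = 102000 W; the reversible heat pump needs only Ẇ_hp = Q̇_H/COP = 6769 W.
Saving = 102000 − 6769 = 95230 W.

95230 W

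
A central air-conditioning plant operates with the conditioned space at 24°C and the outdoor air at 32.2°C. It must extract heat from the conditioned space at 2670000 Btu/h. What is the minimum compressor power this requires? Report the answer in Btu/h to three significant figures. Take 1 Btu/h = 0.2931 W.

In absolute terms T_C = 297.15 K and T_H = 305.35 K, so ΔT = 8.200 K.
COP_Carnot = T_C/ΔT = 297.15/8.200 = 36.24.
Ẇ_min = Q̇/COP_Carnot = 2670000/36.24 = 73680 Btu/h.

73700 Btu/h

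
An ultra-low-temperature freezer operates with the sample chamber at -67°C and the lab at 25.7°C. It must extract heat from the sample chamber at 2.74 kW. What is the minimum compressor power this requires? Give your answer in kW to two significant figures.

In absolute terms T_C = 206.15 K and T_H = 298.85 K, so ΔT = 92.70 K.
COP_Carnot = T_C/ΔT = 206.15/92.70 = 2.224.
Ẇ_min = Q̇/COP_Carnot = 2.740/2.224 = 1.232 kW.

1.2 kW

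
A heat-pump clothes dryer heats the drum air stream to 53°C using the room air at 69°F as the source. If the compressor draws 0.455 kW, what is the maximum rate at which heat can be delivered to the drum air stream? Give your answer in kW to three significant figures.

In absolute terms T_C = 293.71 K and T_H = 326.15 K, so ΔT = 32.44 K.
COP_Carnot = T_H/ΔT = 326.15/32.44 = 10.05.
Q̇_max = COP_Carnot × Ẇ = 10.05 × 0.4550 kW = 4.574 kW.

4.57 kW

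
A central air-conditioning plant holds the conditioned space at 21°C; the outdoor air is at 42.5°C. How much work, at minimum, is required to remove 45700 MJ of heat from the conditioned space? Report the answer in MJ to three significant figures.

3340 MJ

In absolute terms T_C = 294.15 K and T_H = 315.65 K, so ΔT = 21.50 K.
The reversible limit is COP_R = T_C/ΔT = 13.68, so W_min = Q_C/COP = Q_C·ΔT/T_C.
W_min = 45700 × 21.50/294.15 = 3340 MJ.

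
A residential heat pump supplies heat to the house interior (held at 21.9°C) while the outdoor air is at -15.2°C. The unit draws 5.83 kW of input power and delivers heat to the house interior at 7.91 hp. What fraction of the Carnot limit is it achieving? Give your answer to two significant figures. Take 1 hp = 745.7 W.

Converting, Q̇_H = 7.910 hp = 5.898 kW, so COP_actual = Q̇_H/Ẇ = 5.898/5.830 = 1.012.
In absolute terms T_C = 257.95 K and T_H = 295.05 K, so ΔT = 37.10 K.
COP_Carnot = T_H/ΔT = 295.05/37.10 = 7.953.
η_II = COP_actual/COP_Carnot = 1.012/7.953 = 0.1272.

0.13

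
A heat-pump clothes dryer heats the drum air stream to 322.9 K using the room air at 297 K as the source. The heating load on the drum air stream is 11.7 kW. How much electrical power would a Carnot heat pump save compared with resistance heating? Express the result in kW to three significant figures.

10.8 kW

The reservoir spacing is ΔT = 322.9 − 297 = 25.90 K.
COP_Carnot = T_H/ΔT = 322.90/25.90 = 12.47.
Resistance heating needs Ẇ_res = Q̇_H = 11.70 kW; the reversible heat pump needs only Ẇ_hp = Q̇_H/COP = 0.9385 kW.
Saving = 11.70 − 0.9385 = 10.76 kW.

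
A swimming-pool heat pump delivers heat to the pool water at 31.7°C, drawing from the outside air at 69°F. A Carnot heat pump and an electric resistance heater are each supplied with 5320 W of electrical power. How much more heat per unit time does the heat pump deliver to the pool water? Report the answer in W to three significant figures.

In absolute terms T_C = 293.71 K and T_H = 304.85 K, so ΔT = 11.14 K.
COP_Carnot = T_H/ΔT = 304.85/11.14 = 27.35.
The heat pump delivers Q̇_H = COP × Ẇ = 145500 W; the resistance heater delivers Ẇ = 5320 W.
Extra = (COP − 1)·Ẇ = 140200 W.

140000 W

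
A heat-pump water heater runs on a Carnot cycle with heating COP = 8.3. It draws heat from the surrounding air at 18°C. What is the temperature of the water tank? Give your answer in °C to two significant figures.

58 °C

COP_HP = T_H/(T_H − T_C) rearranges to T_H = COP·T_C/(COP − 1).
With T_C = 291.15 K, T_H = 8.3 × 291.15/7.300 = 331.03 K.
Converting, 331.03 K = 57.88°C.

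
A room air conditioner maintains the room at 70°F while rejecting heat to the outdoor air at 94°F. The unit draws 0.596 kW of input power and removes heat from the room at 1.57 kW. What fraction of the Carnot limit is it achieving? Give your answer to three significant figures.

0.119

COP_actual = Q̇_C/Ẇ = 1.570/0.5960 = 2.634.
In absolute terms T_C = 294.26 K and T_H = 307.59 K, so ΔT = 13.33 K.
COP_Carnot = T_C/ΔT = 294.26/13.33 = 22.07.
η_II = COP_actual/COP_Carnot = 2.634/22.07 = 0.1194.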